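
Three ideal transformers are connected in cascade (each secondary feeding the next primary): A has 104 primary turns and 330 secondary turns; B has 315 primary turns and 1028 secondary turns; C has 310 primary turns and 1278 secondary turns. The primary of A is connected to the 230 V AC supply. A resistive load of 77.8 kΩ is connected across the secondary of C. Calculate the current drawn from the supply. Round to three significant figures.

I_supply ≈ 5.39 A

Secondary of A: V = 230.00 × 330/104 = 729.81 V.
Secondary of B: V = 729.81 × 1028/315 = 2381.7 V.
Secondary of C: V = 2381.7 × 1278/310 = 9818.8 V.
I_load = 9818.8/77800 = 0.12621 A, so P_out = 9818.8 × 0.12621 = 1239.2 W.
All ideal ⇒ P_in = P_out, so I_supply = 1239.2/230 = 5.39 A.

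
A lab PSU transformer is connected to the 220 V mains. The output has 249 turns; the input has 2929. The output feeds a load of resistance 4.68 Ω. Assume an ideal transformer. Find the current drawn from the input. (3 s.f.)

V_out = V_in × N_out/N_in = 220 × 249/2929 = 18.703 V.
I_out = V_out/R = 18.703/4.68 = 3.9963 A.
For an ideal transformer I_in N_in = I_out N_out, so I_in = 3.9963 × 249/2929 = 0.340 A.

I_in ≈ 0.340 A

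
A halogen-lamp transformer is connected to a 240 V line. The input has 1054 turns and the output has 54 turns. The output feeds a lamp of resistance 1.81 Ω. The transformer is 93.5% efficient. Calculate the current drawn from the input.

V_out = 240 × 54/1054 = 12.296 V.
I_out = V_out/R = 12.296/1.81 = 6.7934 A.
P_out = V_out I_out = 12.296 × 6.7934 = 83.531 W.
P_in = P_out/η = 83.531/0.935 = 89.338 W.
I_in = P_in/V_in = 89.338/240 = 0.372 A.

I_in ≈ 0.372 A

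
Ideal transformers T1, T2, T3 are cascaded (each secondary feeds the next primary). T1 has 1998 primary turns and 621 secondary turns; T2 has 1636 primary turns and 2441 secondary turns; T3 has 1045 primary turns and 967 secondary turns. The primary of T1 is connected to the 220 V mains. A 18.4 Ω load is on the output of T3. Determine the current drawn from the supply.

I_supply ≈ 2.20 A

Secondary of T1: V = 220.00 × 621/1998 = 68.378 V.
Secondary of T2: V = 68.378 × 2441/1636 = 102.02 V.
Secondary of T3: V = 102.02 × 967/1045 = 94.409 V.
I_load = 94.409/18.4 = 5.1309 A, so P_out = 94.409 × 5.1309 = 484.41 W.
All ideal ⇒ P_in = P_out, so I_supply = 484.41/220 = 2.20 A.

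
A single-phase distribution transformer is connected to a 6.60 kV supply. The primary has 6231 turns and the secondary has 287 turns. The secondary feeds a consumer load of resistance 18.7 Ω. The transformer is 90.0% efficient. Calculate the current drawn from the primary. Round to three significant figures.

I_p ≈ 0.832 A

V_s = 6600 × 287/6231 = 304.00 V.
I_s = V_s/R = 304.00/18.7 = 16.256 A.
P_out = V_s I_s = 304.00 × 16.256 = 4941.9 W.
P_in = P_out/η = 4941.9/0.900 = 5491.0 W.
I_p = P_in/V_p = 5491.0/6600 = 0.832 A.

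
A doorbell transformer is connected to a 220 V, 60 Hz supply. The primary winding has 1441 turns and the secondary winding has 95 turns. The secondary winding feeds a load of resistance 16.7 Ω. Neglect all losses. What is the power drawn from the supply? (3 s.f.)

P ≈ 12.6 W

V_s = V_p × N_s/N_p = 220 × 95/1441 = 14.504 V.
I_s = V_s/R = 14.504/16.7 = 0.86849 A.
I_p = I_s × N_s/N_p = 0.86849 × 95/1441 = 0.057257 A.
P = V_p I_p = 220 × 0.057257 = 12.6 W.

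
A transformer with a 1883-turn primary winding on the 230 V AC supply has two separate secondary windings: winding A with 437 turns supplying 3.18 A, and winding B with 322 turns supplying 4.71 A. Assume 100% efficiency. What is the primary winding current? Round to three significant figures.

I_p ≈ 1.54 A

V_A = 230 × 437/1883 = 53.378 V; V_B = 230 × 322/1883 = 39.331 V.
P_out = V_A I_A + V_B I_B = 53.378×3.18 + 39.331×4.71 = 169.74 + 185.25 = 354.99 W.
Ideal ⇒ P_in = P_out, so I_p = P_out/V_p = 354.99/230 = 1.54 A.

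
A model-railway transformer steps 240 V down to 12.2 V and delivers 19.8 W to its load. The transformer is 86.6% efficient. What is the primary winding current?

P_in = P_out/η = 19.8/0.866 = 22.864 W.
I_p = P_in/V_p = 22.864/240 = 0.0953 A.

I_p ≈ 0.0953 A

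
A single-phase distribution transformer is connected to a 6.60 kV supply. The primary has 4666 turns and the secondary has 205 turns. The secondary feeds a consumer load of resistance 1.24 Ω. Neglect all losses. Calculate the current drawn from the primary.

I_p ≈ 10.3 A

V_s = V_p × N_s/N_p = 6600 × 205/4666 = 289.97 V.
I_s = V_s/R = 289.97/1.24 = 233.85 A.
For an ideal transformer I_p N_p = I_s N_s, so I_p = 233.85 × 205/4666 = 10.3 A.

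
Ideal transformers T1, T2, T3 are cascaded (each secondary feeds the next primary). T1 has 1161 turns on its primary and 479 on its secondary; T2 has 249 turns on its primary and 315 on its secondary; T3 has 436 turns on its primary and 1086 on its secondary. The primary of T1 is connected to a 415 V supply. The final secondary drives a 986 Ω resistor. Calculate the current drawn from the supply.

After T1: V = 415.00 × 479/1161 = 171.22 V.
After T2: V = 171.22 × 315/249 = 216.60 V.
After T3: V = 216.60 × 1086/436 = 539.52 V.
I_load = 539.52/986 = 0.54718 A, so P_out = 539.52 × 0.54718 = 295.21 W.
All ideal ⇒ P_in = P_out, so I_supply = 295.21/415 = 0.711 A.

I_supply ≈ 0.711 A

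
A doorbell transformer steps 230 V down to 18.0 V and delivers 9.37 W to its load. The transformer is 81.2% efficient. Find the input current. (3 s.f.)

I_in ≈ 0.0502 A

P_in = P_out/η = 9.37/0.812 = 11.539 W.
I_in = P_in/V_in = 11.539/230 = 0.0502 A.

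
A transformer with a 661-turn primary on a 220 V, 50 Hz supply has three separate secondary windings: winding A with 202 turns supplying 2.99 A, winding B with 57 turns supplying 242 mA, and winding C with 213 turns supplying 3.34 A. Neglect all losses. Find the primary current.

I_p ≈ 2.01 A

V_A = 220 × 202/661 = 67.231 V; V_B = 220 × 57/661 = 18.971 V; V_C = 220 × 213/661 = 70.893 V.
P_out = V_A I_A + V_B I_B + V_C I_C = 67.231×2.99 + 18.971×0.242 + 70.893×3.34 = 201.02 + 4.5910 + 236.78 = 442.39 W.
Ideal ⇒ P_in = P_out, so I_p = P_out/V_p = 442.39/220 = 2.01 A.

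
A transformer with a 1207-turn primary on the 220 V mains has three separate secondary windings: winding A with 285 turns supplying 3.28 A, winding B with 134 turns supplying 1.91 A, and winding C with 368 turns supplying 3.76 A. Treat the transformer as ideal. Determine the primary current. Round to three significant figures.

I_p ≈ 2.13 A

V_A = 220 × 285/1207 = 51.947 V; V_B = 220 × 134/1207 = 24.424 V; V_C = 220 × 368/1207 = 67.075 V.
P_out = V_A I_A + V_B I_B + V_C I_C = 51.947×3.28 + 24.424×1.91 + 67.075×3.76 = 170.39 + 46.650 + 252.20 = 469.24 W.
Ideal ⇒ P_in = P_out, so I_p = P_out/V_p = 469.24/220 = 2.13 A.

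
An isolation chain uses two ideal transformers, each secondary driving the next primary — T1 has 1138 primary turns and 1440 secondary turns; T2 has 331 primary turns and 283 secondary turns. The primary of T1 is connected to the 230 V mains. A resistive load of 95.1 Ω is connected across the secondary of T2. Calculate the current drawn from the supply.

Secondary of T1: V = 230.00 × 1440/1138 = 291.04 V.
Secondary of T2: V = 291.04 × 283/331 = 248.83 V.
I_load = 248.83/95.1 = 2.6165 A, so P_out = 248.83 × 2.6165 = 651.08 W.
All ideal ⇒ P_in = P_out, so I_supply = 651.08/230 = 2.83 A.

I_supply ≈ 2.83 A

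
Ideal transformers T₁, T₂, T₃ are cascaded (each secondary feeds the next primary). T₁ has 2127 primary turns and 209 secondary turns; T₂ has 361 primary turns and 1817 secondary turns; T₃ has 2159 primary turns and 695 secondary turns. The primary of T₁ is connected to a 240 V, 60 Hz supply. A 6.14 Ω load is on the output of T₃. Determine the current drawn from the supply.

I_supply ≈ 0.991 A

After T₁: V = 240.00 × 209/2127 = 23.583 V.
After T₂: V = 23.583 × 1817/361 = 118.70 V.
After T₃: V = 118.70 × 695/2159 = 38.209 V.
I_load = 38.209/6.14 = 6.2230 A, so P_out = 38.209 × 6.2230 = 237.78 W.
All ideal ⇒ P_in = P_out, so I_supply = 237.78/240 = 0.991 A.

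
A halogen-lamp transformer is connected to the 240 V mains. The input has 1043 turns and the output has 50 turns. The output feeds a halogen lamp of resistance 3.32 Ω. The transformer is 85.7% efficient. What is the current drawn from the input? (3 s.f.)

I_in ≈ 0.194 A

V_out = 240 × 50/1043 = 11.505 V.
I_out = V_out/R = 11.505/3.32 = 3.4654 A.
P_out = V_out I_out = 11.505 × 3.4654 = 39.871 W.
P_in = P_out/η = 39.871/0.857 = 46.524 W.
I_in = P_in/V_in = 46.524/240 = 0.194 A.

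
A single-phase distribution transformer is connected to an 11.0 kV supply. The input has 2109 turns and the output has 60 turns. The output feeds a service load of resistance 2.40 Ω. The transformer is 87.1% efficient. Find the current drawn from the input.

I_in ≈ 4.26 A

V_out = 11000 × 60/2109 = 312.94 V.
I_out = V_out/R = 312.94/2.40 = 130.39 A.
P_out = V_out I_out = 312.94 × 130.39 = 40806 W.
P_in = P_out/η = 40806/0.871 = 46850 W.
I_in = P_in/V_in = 46850/11000 = 4.26 A.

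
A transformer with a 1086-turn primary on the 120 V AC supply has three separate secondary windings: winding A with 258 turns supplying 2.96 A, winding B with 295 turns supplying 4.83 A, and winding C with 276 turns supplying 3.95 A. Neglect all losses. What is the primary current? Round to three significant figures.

V_A = 120 × 258/1086 = 28.508 V; V_B = 120 × 295/1086 = 32.597 V; V_C = 120 × 276/1086 = 30.497 V.
P_out = V_A I_A + V_B I_B + V_C I_C = 28.508×2.96 + 32.597×4.83 + 30.497×3.95 = 84.385 + 157.44 + 120.46 = 362.29 W.
Ideal ⇒ P_in = P_out, so I_p = P_out/V_p = 362.29/120 = 3.02 A.

I_p ≈ 3.02 A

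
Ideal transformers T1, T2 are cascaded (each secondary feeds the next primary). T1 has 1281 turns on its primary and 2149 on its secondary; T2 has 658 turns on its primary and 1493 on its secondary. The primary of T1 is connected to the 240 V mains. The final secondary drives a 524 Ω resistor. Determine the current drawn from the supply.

Secondary of T1: V = 240.00 × 2149/1281 = 402.62 V.
Secondary of T2: V = 402.62 × 1493/658 = 913.55 V.
I_load = 913.55/524 = 1.7434 A, so P_out = 913.55 × 1.7434 = 1592.7 W.
All ideal ⇒ P_in = P_out, so I_supply = 1592.7/240 = 6.64 A.

I_supply ≈ 6.64 A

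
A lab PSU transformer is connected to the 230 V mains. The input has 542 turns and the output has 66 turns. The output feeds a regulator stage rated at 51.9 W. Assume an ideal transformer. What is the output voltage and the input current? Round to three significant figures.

V_out = V_in × N_out/N_in = 230 × 66/542 = 28.007 V.
I_out = P/V_out = 51.9/28.007 = 1.8531 A.
I_in = I_out × N_out/N_in = 1.8531 × 66/542 = 0.226 A.

V_out ≈ 28.0 V, I_in ≈ 0.226 A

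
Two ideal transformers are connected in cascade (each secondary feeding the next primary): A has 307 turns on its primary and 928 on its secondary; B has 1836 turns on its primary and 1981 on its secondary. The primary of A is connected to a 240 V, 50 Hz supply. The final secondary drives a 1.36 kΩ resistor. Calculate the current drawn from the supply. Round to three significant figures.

I_supply ≈ 1.88 A

Secondary of A: V = 240.00 × 928/307 = 725.47 V.
Secondary of B: V = 725.47 × 1981/1836 = 782.77 V.
I_load = 782.77/1360 = 0.57556 A, so P_out = 782.77 × 0.57556 = 450.53 W.
All ideal ⇒ P_in = P_out, so I_supply = 450.53/240 = 1.88 A.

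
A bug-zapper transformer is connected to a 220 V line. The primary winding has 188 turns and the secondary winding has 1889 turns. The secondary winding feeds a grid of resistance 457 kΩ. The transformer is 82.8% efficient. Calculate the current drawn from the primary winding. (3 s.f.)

V_s = 220 × 1889/188 = 2210.5 V.
I_s = V_s/R = 2210.5/457000 = 0.0048371 A.
P_out = V_s I_s = 2210.5 × 0.0048371 = 10.692 W.
P_in = P_out/η = 10.692/0.828 = 12.914 W.
I_p = P_in/V_p = 12.914/220 = 0.0587 A.

I_p ≈ 0.0587 A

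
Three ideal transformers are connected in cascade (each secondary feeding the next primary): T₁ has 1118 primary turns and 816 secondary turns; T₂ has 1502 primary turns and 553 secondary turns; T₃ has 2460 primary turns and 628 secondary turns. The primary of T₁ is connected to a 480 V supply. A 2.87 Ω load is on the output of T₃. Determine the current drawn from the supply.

Secondary of T₁: V = 480.00 × 816/1118 = 350.34 V.
Secondary of T₂: V = 350.34 × 553/1502 = 128.99 V.
Secondary of T₃: V = 128.99 × 628/2460 = 32.928 V.
I_load = 32.928/2.87 = 11.473 A, so P_out = 32.928 × 11.473 = 377.80 W.
All ideal ⇒ P_in = P_out, so I_supply = 377.80/480 = 0.787 A.

I_supply ≈ 0.787 A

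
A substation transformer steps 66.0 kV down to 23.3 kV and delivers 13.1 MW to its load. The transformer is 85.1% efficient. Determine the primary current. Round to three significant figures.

P_in = P_out/η = 1.31×10^7/0.851 = 1.5394×10^7 W.
I_p = P_in/V_p = 1.5394×10^7/66000 = 233 A.

I_p ≈ 233 A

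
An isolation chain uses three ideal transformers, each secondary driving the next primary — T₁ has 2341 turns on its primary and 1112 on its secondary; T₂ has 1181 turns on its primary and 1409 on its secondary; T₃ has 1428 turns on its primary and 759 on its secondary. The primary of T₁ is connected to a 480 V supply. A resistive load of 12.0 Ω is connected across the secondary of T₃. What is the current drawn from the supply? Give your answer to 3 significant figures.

I_supply ≈ 3.63 A

Secondary of T₁: V = 480.00 × 1112/2341 = 228.01 V.
Secondary of T₂: V = 228.01 × 1409/1181 = 272.02 V.
Secondary of T₃: V = 272.02 × 759/1428 = 144.58 V.
I_load = 144.58/12.0 = 12.049 A, so P_out = 144.58 × 12.049 = 1742.0 W.
All ideal ⇒ P_in = P_out, so I_supply = 1742.0/480 = 3.63 A.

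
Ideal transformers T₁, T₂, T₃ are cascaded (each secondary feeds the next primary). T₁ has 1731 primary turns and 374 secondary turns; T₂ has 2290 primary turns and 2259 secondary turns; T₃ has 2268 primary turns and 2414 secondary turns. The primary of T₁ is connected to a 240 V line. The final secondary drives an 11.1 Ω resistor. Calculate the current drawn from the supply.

After T₁: V = 240.00 × 374/1731 = 51.854 V.
After T₂: V = 51.854 × 2259/2290 = 51.152 V.
After T₃: V = 51.152 × 2414/2268 = 54.445 V.
I_load = 54.445/11.1 = 4.9050 A, so P_out = 54.445 × 4.9050 = 267.05 W.
All ideal ⇒ P_in = P_out, so I_supply = 267.05/240 = 1.11 A.

I_supply ≈ 1.11 A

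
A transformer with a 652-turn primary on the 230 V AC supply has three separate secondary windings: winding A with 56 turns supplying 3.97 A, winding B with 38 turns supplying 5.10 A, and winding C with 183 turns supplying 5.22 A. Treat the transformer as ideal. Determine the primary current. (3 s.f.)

I_p ≈ 2.10 A

V_A = 230 × 56/652 = 19.755 V; V_B = 230 × 38/652 = 13.405 V; V_C = 230 × 183/652 = 64.555 V.
P_out = V_A I_A + V_B I_B + V_C I_C = 19.755×3.97 + 13.405×5.10 + 64.555×5.22 = 78.426 + 68.365 + 336.98 = 483.77 W.
Ideal ⇒ P_in = P_out, so I_p = P_out/V_p = 483.77/230 = 2.10 A.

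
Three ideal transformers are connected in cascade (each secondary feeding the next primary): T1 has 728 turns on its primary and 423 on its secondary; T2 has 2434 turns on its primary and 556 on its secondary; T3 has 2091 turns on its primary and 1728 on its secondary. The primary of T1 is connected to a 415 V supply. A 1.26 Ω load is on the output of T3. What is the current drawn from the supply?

I_supply ≈ 3.96 A

Secondary of T1: V = 415.00 × 423/728 = 241.13 V.
Secondary of T2: V = 241.13 × 556/2434 = 55.082 V.
Secondary of T3: V = 55.082 × 1728/2091 = 45.520 V.
I_load = 45.520/1.26 = 36.127 A, so P_out = 45.520 × 36.127 = 1644.5 W.
All ideal ⇒ P_in = P_out, so I_supply = 1644.5/415 = 3.96 A.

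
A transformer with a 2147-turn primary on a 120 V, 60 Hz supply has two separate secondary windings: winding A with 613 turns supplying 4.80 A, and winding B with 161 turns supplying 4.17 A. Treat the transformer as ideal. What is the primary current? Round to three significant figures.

I_p ≈ 1.68 A

V_A = 120 × 613/2147 = 34.262 V; V_B = 120 × 161/2147 = 8.9986 V.
P_out = V_A I_A + V_B I_B = 34.262×4.80 + 8.9986×4.17 = 164.46 + 37.524 = 201.98 W.
Ideal ⇒ P_in = P_out, so I_p = P_out/V_p = 201.98/120 = 1.68 A.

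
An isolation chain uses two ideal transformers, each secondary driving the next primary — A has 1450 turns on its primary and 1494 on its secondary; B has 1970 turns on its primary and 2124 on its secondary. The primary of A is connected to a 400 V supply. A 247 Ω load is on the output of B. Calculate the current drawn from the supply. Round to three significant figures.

After A: V = 400.00 × 1494/1450 = 412.14 V.
After B: V = 412.14 × 2124/1970 = 444.36 V.
I_load = 444.36/247 = 1.7990 A, so P_out = 444.36 × 1.7990 = 799.40 W.
All ideal ⇒ P_in = P_out, so I_supply = 799.40/400 = 2.00 A.

I_supply ≈ 2.00 A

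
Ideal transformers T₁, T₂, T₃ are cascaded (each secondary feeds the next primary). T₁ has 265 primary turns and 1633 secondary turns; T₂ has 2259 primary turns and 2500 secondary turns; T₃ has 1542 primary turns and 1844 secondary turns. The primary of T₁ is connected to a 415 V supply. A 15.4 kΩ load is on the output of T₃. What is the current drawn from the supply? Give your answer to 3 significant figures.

Secondary of T₁: V = 415.00 × 1633/265 = 2557.3 V.
Secondary of T₂: V = 2557.3 × 2500/2259 = 2830.2 V.
Secondary of T₃: V = 2830.2 × 1844/1542 = 3384.5 V.
I_load = 3384.5/15400 = 0.21977 A, so P_out = 3384.5 × 0.21977 = 743.80 W.
All ideal ⇒ P_in = P_out, so I_supply = 743.80/415 = 1.79 A.

I_supply ≈ 1.79 A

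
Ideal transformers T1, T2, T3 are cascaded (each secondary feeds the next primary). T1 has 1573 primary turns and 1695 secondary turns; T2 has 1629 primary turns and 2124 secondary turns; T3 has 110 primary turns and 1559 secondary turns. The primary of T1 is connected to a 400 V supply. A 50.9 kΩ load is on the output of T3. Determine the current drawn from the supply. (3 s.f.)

I_supply ≈ 3.12 A

Secondary of T1: V = 400.00 × 1695/1573 = 431.02 V.
Secondary of T2: V = 431.02 × 2124/1629 = 562.00 V.
Secondary of T3: V = 562.00 × 1559/110 = 7965.0 V.
I_load = 7965.0/50900 = 0.15648 A, so P_out = 7965.0 × 0.15648 = 1246.4 W.
All ideal ⇒ P_in = P_out, so I_supply = 1246.4/400 = 3.12 A.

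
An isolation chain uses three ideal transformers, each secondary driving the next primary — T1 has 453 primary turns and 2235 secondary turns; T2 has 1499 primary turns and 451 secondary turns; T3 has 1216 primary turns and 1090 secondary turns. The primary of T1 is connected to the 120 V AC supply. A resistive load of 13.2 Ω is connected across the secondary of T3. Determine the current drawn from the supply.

Secondary of T1: V = 120.00 × 2235/453 = 592.05 V.
Secondary of T2: V = 592.05 × 451/1499 = 178.13 V.
Secondary of T3: V = 178.13 × 1090/1216 = 159.67 V.
I_load = 159.67/13.2 = 12.096 A, so P_out = 159.67 × 12.096 = 1931.4 W.
All ideal ⇒ P_in = P_out, so I_supply = 1931.4/120 = 16.1 A.

I_supply ≈ 16.1 A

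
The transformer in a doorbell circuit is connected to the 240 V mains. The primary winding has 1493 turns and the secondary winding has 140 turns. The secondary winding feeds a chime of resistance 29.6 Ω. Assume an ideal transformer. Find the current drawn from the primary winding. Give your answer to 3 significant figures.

I_p ≈ 0.0713 A

V_s = V_p × N_s/N_p = 240 × 140/1493 = 22.505 V.
I_s = V_s/R = 22.505/29.6 = 0.76030 A.
For an ideal transformer I_p N_p = I_s N_s, so I_p = 0.76030 × 140/1493 = 0.0713 A.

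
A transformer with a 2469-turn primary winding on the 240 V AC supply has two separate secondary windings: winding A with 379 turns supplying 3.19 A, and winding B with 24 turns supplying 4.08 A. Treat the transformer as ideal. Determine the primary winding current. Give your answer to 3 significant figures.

V_A = 240 × 379/2469 = 36.841 V; V_B = 240 × 24/2469 = 2.3329 V.
P_out = V_A I_A + V_B I_B = 36.841×3.19 + 2.3329×4.08 = 117.52 + 9.5183 = 127.04 W.
Ideal ⇒ P_in = P_out, so I_p = P_out/V_p = 127.04/240 = 0.529 A.

I_p ≈ 0.529 A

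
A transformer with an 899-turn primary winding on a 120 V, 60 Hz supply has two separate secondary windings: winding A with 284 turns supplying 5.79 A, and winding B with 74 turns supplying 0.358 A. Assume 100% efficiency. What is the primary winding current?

I_p ≈ 1.86 A

V_A = 120 × 284/899 = 37.909 V; V_B = 120 × 74/899 = 9.8776 V.
P_out = V_A I_A + V_B I_B = 37.909×5.79 + 9.8776×0.358 = 219.49 + 3.5362 = 223.03 W.
Ideal ⇒ P_in = P_out, so I_p = P_out/V_p = 223.03/120 = 1.86 A.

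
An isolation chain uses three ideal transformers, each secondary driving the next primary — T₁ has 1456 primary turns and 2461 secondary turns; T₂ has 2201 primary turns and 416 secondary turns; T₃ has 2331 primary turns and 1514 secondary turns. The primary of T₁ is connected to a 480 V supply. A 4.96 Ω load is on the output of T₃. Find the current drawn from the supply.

I_supply ≈ 4.17 A

Secondary of T₁: V = 480.00 × 2461/1456 = 811.32 V.
Secondary of T₂: V = 811.32 × 416/2201 = 153.34 V.
Secondary of T₃: V = 153.34 × 1514/2331 = 99.597 V.
I_load = 99.597/4.96 = 20.080 A, so P_out = 99.597 × 20.080 = 1999.9 W.
All ideal ⇒ P_in = P_out, so I_supply = 1999.9/480 = 4.17 A.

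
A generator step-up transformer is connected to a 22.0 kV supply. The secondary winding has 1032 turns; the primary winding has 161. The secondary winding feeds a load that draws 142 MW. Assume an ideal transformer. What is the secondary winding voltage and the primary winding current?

V_s = V_p × N_s/N_p = 22000 × 1032/161 = 141020 V.
I_s = P/V_s = 1.42×10^8/141020 = 1007.0 A.
I_p = I_s × N_s/N_p = 1007.0 × 1032/161 = 6450 A.

V_s ≈ 141000 V, I_p ≈ 6450 A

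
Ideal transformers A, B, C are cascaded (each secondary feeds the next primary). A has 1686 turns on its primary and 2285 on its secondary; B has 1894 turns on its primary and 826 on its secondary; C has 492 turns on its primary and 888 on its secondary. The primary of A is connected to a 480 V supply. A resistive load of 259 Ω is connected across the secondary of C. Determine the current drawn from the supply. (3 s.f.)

I_supply ≈ 2.11 A

After A: V = 480.00 × 2285/1686 = 650.53 V.
After B: V = 650.53 × 826/1894 = 283.71 V.
After C: V = 283.71 × 888/492 = 512.06 V.
I_load = 512.06/259 = 1.9771 A, so P_out = 512.06 × 1.9771 = 1012.4 W.
All ideal ⇒ P_in = P_out, so I_supply = 1012.4/480 = 2.11 A.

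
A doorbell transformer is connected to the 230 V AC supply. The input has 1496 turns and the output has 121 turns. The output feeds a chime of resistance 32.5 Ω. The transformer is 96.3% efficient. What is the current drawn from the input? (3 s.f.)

V_out = 230 × 121/1496 = 18.603 V.
I_out = V_out/R = 18.603/32.5 = 0.57240 A.
P_out = V_out I_out = 18.603 × 0.57240 = 10.648 W.
P_in = P_out/η = 10.648/0.963 = 11.057 W.
I_in = P_in/V_in = 11.057/230 = 0.0481 A.

I_in ≈ 0.0481 A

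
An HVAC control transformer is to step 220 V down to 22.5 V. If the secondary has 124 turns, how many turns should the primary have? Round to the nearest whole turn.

N_p = 1212 turns

N_p/N_s = V_p/V_s, so N_p = 124 × 220/22.5 = 1212.4 ≈ 1212 turns.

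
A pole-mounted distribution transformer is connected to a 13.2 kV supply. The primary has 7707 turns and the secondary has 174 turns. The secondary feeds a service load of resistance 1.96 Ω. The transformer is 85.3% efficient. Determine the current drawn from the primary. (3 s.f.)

I_p ≈ 4.02 A

V_s = 13200 × 174/7707 = 298.01 V.
I_s = V_s/R = 298.01/1.96 = 152.05 A.
P_out = V_s I_s = 298.01 × 152.05 = 45313 W.
P_in = P_out/η = 45313/0.853 = 53122 W.
I_p = P_in/V_p = 53122/13200 = 4.02 A.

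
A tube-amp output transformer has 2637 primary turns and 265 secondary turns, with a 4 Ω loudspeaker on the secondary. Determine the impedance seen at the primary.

Z_p = (N_p/N_s)² × Z_s = (2637/265)² × 4 = 396 Ω.

Z_p ≈ 396 Ω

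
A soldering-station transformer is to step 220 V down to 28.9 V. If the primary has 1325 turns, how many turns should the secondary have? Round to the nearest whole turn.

N_s = 174 turns

N_s/N_p = V_s/V_p, so N_s = 1325 × 28.9/220 = 174.1 ≈ 174 turns.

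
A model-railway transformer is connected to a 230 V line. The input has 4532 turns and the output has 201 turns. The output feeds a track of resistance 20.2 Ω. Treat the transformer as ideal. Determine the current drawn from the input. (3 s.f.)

I_in ≈ 0.0224 A

V_out = V_in × N_out/N_in = 230 × 201/4532 = 10.201 V.
I_out = V_out/R = 10.201/20.2 = 0.50499 A.
For an ideal transformer I_in N_in = I_out N_out, so I_in = 0.50499 × 201/4532 = 0.0224 A.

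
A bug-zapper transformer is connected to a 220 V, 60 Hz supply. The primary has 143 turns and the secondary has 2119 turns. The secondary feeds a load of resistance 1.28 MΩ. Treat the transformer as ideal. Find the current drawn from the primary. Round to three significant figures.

V_s = V_p × N_s/N_p = 220 × 2119/143 = 3260.0 V.
I_s = V_s/R = 3260.0/(1.28×10^6) = 0.0025469 A.
For an ideal transformer I_p N_p = I_s N_s, so I_p = 0.0025469 × 2119/143 = 0.0377 A.

I_p ≈ 0.0377 A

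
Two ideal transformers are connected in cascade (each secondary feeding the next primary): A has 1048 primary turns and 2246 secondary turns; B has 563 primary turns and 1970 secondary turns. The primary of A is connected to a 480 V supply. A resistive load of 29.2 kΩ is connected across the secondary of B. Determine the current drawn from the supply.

Secondary of A: V = 480.00 × 2246/1048 = 1028.7 V.
Secondary of B: V = 1028.7 × 1970/563 = 3599.5 V.
I_load = 3599.5/29200 = 0.12327 A, so P_out = 3599.5 × 0.12327 = 443.72 W.
All ideal ⇒ P_in = P_out, so I_supply = 443.72/480 = 0.924 A.

I_supply ≈ 0.924 A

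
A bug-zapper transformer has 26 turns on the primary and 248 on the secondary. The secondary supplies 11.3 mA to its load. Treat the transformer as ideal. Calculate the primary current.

For an ideal transformer I_p/I_s = N_s/N_p, so I_p = 0.0113 × 248/26 = 0.108 A.

I_p ≈ 0.108 A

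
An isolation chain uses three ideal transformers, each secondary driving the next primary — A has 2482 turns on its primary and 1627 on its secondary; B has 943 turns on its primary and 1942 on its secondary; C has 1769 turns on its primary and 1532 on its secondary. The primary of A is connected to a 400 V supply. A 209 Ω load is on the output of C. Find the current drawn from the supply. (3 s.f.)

I_supply ≈ 2.62 A

Secondary of A: V = 400.00 × 1627/2482 = 262.21 V.
Secondary of B: V = 262.21 × 1942/943 = 539.99 V.
Secondary of C: V = 539.99 × 1532/1769 = 467.64 V.
I_load = 467.64/209 = 2.2375 A, so P_out = 467.64 × 2.2375 = 1046.4 W.
All ideal ⇒ P_in = P_out, so I_supply = 1046.4/400 = 2.62 A.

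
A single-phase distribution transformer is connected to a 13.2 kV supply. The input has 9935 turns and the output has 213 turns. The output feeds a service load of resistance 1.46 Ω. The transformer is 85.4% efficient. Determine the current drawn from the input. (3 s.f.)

V_out = 13200 × 213/9935 = 283.00 V.
I_out = V_out/R = 283.00/1.46 = 193.84 A.
P_out = V_out I_out = 283.00 × 193.84 = 54855 W.
P_in = P_out/η = 54855/0.854 = 64233 W.
I_in = P_in/V_in = 64233/13200 = 4.87 A.

I_in ≈ 4.87 A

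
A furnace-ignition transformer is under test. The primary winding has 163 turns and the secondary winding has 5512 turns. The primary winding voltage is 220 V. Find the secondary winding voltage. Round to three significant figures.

V_s/V_p = N_s/N_p, so V_s = 220 × 5512/163 = 7440 V.

V_s ≈ 7440 V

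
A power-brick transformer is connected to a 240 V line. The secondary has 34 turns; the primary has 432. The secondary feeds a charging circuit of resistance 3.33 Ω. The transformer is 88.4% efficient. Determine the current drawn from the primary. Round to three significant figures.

V_s = 240 × 34/432 = 18.889 V.
I_s = V_s/R = 18.889/3.33 = 5.6723 A.
P_out = V_s I_s = 18.889 × 5.6723 = 107.14 W.
P_in = P_out/η = 107.14/0.884 = 121.20 W.
I_p = P_in/V_p = 121.20/240 = 0.505 A.

I_p ≈ 0.505 A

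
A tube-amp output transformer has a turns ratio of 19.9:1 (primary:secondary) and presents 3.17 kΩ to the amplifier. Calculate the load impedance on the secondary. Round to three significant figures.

Z_s = Z_p/(N_p/N_s)² = 3170/19.9² = 8.00 Ω.

Z_s ≈ 8.00 Ω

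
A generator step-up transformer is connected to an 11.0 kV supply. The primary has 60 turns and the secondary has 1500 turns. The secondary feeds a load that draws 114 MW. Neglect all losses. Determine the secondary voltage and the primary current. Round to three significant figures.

V_s ≈ 275000 V, I_p ≈ 10400 A

V_s = V_p × N_s/N_p = 11000 × 1500/60 = 275000 V.
I_s = P/V_s = 1.14×10^8/275000 = 414.55 A.
I_p = I_s × N_s/N_p = 414.55 × 1500/60 = 10400 A.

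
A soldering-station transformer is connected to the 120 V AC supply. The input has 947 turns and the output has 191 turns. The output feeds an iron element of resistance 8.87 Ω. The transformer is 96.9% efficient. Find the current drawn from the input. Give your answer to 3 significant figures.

V_out = 120 × 191/947 = 24.203 V.
I_out = V_out/R = 24.203/8.87 = 2.7286 A.
P_out = V_out I_out = 24.203 × 2.7286 = 66.040 W.
P_in = P_out/η = 66.040/0.969 = 68.153 W.
I_in = P_in/V_in = 68.153/120 = 0.568 A.

I_in ≈ 0.568 A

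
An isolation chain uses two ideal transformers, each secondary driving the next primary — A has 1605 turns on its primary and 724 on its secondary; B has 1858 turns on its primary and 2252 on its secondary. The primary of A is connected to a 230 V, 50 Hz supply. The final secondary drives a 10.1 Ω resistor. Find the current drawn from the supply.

Secondary of A: V = 230.00 × 724/1605 = 103.75 V.
Secondary of B: V = 103.75 × 2252/1858 = 125.75 V.
I_load = 125.75/10.1 = 12.451 A, so P_out = 125.75 × 12.451 = 1565.7 W.
All ideal ⇒ P_in = P_out, so I_supply = 1565.7/230 = 6.81 A.

I_supply ≈ 6.81 A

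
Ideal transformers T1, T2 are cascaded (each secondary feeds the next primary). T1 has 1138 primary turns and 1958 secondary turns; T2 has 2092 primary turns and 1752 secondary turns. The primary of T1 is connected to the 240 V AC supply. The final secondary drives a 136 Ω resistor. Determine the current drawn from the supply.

I_supply ≈ 3.66 A

Secondary of T1: V = 240.00 × 1958/1138 = 412.93 V.
Secondary of T2: V = 412.93 × 1752/2092 = 345.82 V.
I_load = 345.82/136 = 2.5428 A, so P_out = 345.82 × 2.5428 = 879.37 W.
All ideal ⇒ P_in = P_out, so I_supply = 879.37/240 = 3.66 A.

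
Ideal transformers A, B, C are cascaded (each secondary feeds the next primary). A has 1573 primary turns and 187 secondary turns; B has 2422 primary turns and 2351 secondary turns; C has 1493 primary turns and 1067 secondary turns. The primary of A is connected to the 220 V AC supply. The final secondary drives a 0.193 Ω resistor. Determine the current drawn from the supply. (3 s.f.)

I_supply ≈ 7.75 A

Secondary of A: V = 220.00 × 187/1573 = 26.154 V.
Secondary of B: V = 26.154 × 2351/2422 = 25.387 V.
Secondary of C: V = 25.387 × 1067/1493 = 18.143 V.
I_load = 18.143/0.193 = 94.007 A, so P_out = 18.143 × 94.007 = 1705.6 W.
All ideal ⇒ P_in = P_out, so I_supply = 1705.6/220 = 7.75 A.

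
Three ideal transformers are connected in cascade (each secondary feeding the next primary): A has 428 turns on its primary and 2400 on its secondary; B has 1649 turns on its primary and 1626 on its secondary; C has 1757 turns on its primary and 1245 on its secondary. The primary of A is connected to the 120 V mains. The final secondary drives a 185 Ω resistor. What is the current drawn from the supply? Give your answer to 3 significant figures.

I_supply ≈ 9.96 A

After A: V = 120.00 × 2400/428 = 672.90 V.
After B: V = 672.90 × 1626/1649 = 663.51 V.
After C: V = 663.51 × 1245/1757 = 470.16 V.
I_load = 470.16/185 = 2.5414 A, so P_out = 470.16 × 2.5414 = 1194.9 W.
All ideal ⇒ P_in = P_out, so I_supply = 1194.9/120 = 9.96 A.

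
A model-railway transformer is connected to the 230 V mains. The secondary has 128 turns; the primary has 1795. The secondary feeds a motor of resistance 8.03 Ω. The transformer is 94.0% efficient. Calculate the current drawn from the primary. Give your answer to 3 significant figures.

V_s = 230 × 128/1795 = 16.401 V.
I_s = V_s/R = 16.401/8.03 = 2.0425 A.
P_out = V_s I_s = 16.401 × 2.0425 = 33.499 W.
P_in = P_out/η = 33.499/0.940 = 35.637 W.
I_p = P_in/V_p = 35.637/230 = 0.155 A.

I_p ≈ 0.155 A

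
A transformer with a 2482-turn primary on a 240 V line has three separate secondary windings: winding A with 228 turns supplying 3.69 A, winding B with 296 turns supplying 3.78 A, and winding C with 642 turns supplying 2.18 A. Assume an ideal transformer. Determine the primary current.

V_A = 240 × 228/2482 = 22.047 V; V_B = 240 × 296/2482 = 28.622 V; V_C = 240 × 642/2482 = 62.079 V.
P_out = V_A I_A + V_B I_B + V_C I_C = 22.047×3.69 + 28.622×3.78 + 62.079×2.18 = 81.352 + 108.19 + 135.33 = 324.88 W.
Ideal ⇒ P_in = P_out, so I_p = P_out/V_p = 324.88/240 = 1.35 A.

I_p ≈ 1.35 A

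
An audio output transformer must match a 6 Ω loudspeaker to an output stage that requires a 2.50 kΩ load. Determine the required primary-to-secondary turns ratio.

Z_p/Z_s = (N_p/N_s)², so N_p/N_s = √(2500/6) = √417 = 20.4.

N_p/N_s ≈ 20.4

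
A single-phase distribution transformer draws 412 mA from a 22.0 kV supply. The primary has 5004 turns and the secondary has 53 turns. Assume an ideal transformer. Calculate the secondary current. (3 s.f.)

I_s ≈ 38.9 A

I_s/I_p = N_p/N_s, so I_s = 0.412 × 5004/53 = 38.9 A.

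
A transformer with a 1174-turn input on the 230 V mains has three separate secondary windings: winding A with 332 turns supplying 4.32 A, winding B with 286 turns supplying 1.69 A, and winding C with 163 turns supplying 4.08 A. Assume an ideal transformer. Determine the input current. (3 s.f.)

I_in ≈ 2.20 A

V_A = 230 × 332/1174 = 65.043 V; V_B = 230 × 286/1174 = 56.031 V; V_C = 230 × 163/1174 = 31.934 V.
P_out = V_A I_A + V_B I_B + V_C I_C = 65.043×4.32 + 56.031×1.69 + 31.934×4.08 = 280.98 + 94.692 + 130.29 = 505.96 W.
Ideal ⇒ P_in = P_out, so I_in = P_out/V_in = 505.96/230 = 2.20 A.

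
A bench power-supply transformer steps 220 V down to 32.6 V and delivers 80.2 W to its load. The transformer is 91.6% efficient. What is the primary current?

P_in = P_out/η = 80.2/0.916 = 87.555 W.
I_p = P_in/V_p = 87.555/220 = 0.398 A.

I_p ≈ 0.398 A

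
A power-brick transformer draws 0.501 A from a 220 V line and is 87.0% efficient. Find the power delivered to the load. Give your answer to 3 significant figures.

P_out ≈ 95.9 W

P_in = V_in I_in = 220 × 0.501 = 110.22 W.
P_out = η P_in = 0.870 × 110.22 = 95.9 W.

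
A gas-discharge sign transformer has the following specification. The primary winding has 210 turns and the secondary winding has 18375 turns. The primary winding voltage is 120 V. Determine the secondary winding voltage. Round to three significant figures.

V_s/V_p = N_s/N_p, so V_s = 120 × 18375/210 = 10500 V.

V_s ≈ 10500 V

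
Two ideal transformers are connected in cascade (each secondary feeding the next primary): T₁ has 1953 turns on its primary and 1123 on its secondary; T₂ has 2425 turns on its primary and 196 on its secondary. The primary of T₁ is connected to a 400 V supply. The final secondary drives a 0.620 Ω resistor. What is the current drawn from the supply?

I_supply ≈ 1.39 A

After T₁: V = 400.00 × 1123/1953 = 230.01 V.
After T₂: V = 230.01 × 196/2425 = 18.590 V.
I_load = 18.590/0.620 = 29.984 A, so P_out = 18.590 × 29.984 = 557.41 W.
All ideal ⇒ P_in = P_out, so I_supply = 557.41/400 = 1.39 A.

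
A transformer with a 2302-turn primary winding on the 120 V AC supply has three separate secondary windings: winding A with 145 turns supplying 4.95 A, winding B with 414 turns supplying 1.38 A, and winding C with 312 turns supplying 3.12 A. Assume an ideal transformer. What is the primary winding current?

I_p ≈ 0.983 A

V_A = 120 × 145/2302 = 7.5586 V; V_B = 120 × 414/2302 = 21.581 V; V_C = 120 × 312/2302 = 16.264 V.
P_out = V_A I_A + V_B I_B + V_C I_C = 7.5586×4.95 + 21.581×1.38 + 16.264×3.12 = 37.415 + 29.782 + 50.744 = 117.94 W.
Ideal ⇒ P_in = P_out, so I_p = P_out/V_p = 117.94/120 = 0.983 A.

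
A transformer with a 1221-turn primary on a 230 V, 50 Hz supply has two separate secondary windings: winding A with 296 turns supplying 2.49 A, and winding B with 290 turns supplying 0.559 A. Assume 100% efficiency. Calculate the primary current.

I_p ≈ 0.736 A

V_A = 230 × 296/1221 = 55.758 V; V_B = 230 × 290/1221 = 54.627 V.
P_out = V_A I_A + V_B I_B = 55.758×2.49 + 54.627×0.559 = 138.84 + 30.537 = 169.37 W.
Ideal ⇒ P_in = P_out, so I_p = P_out/V_p = 169.37/230 = 0.736 A.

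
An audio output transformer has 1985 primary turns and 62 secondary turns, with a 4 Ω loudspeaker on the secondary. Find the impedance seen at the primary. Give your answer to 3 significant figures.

Z_p ≈ 4100 Ω

Z_p = (N_p/N_s)² × Z_s = (1985/62)² × 4 = 4100 Ω.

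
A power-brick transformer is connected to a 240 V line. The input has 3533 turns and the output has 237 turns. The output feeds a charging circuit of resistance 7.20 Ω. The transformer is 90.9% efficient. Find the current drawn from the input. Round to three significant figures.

V_out = 240 × 237/3533 = 16.100 V.
I_out = V_out/R = 16.100/7.20 = 2.2361 A.
P_out = V_out I_out = 16.100 × 2.2361 = 36.000 W.
P_in = P_out/η = 36.000/0.909 = 39.604 W.
I_in = P_in/V_in = 39.604/240 = 0.165 A.

I_in ≈ 0.165 A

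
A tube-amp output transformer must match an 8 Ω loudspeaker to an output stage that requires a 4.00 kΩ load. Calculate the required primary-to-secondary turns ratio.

N_p/N_s ≈ 22.4

Z_p/Z_s = (N_p/N_s)², so N_p/N_s = √(4000/8) = √500 = 22.4.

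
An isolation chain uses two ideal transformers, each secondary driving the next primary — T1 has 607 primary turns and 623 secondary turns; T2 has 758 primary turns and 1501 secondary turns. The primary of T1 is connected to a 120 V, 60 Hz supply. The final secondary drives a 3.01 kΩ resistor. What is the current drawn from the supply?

I_supply ≈ 0.165 A

After T1: V = 120.00 × 623/607 = 123.16 V.
After T2: V = 123.16 × 1501/758 = 243.89 V.
I_load = 243.89/3010 = 0.081026 A, so P_out = 243.89 × 0.081026 = 19.761 W.
All ideal ⇒ P_in = P_out, so I_supply = 19.761/120 = 0.165 A.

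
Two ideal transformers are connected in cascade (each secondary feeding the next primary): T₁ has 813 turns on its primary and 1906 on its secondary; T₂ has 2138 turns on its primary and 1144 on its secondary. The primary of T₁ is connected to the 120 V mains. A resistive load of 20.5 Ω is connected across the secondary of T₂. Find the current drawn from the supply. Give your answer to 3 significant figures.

Secondary of T₁: V = 120.00 × 1906/813 = 281.33 V.
Secondary of T₂: V = 281.33 × 1144/2138 = 150.53 V.
I_load = 150.53/20.5 = 7.3431 A, so P_out = 150.53 × 7.3431 = 1105.4 W.
All ideal ⇒ P_in = P_out, so I_supply = 1105.4/120 = 9.21 A.

I_supply ≈ 9.21 A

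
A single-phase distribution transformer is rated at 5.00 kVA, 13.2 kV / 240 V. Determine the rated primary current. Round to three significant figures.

I_p = S/V_p = 5000/13200 = 0.379 A.

I_p ≈ 0.379 A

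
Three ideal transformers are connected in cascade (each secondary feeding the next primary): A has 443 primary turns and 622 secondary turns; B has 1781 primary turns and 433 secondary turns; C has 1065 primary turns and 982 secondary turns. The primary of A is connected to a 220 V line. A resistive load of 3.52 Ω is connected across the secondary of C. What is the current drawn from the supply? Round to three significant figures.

Secondary of A: V = 220.00 × 622/443 = 308.89 V.
Secondary of B: V = 308.89 × 433/1781 = 75.099 V.
Secondary of C: V = 75.099 × 982/1065 = 69.246 V.
I_load = 69.246/3.52 = 19.672 A, so P_out = 69.246 × 19.672 = 1362.2 W.
All ideal ⇒ P_in = P_out, so I_supply = 1362.2/220 = 6.19 A.

I_supply ≈ 6.19 A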